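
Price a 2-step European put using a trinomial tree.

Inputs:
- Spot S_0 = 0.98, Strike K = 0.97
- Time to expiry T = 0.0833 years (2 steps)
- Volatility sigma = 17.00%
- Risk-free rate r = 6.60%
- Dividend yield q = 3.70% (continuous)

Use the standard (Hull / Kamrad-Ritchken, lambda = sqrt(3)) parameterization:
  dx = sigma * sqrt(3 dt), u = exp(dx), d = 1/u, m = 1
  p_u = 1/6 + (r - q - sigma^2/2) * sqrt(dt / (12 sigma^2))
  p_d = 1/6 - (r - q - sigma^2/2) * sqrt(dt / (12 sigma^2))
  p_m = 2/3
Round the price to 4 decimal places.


dt = T/N = 0.041650; dx = sigma*sqrt(3*dt) = 0.060092
u = exp(dx) = 1.061934; d = 1/u = 0.941678
p_u = 0.171709, p_m = 0.666667, p_d = 0.161624
Discount per step: exp(-r*dt) = 0.997255
Stock lattice S(k, j) with j the centered position index:
  k=0: S(0,+0) = 0.9800
  k=1: S(1,-1) = 0.9228; S(1,+0) = 0.9800; S(1,+1) = 1.0407
  k=2: S(2,-2) = 0.8690; S(2,-1) = 0.9228; S(2,+0) = 0.9800; S(2,+1) = 1.0407; S(2,+2) = 1.1052
Terminal payoffs V(N, j) = max(K - S_T, 0):
  V(2,-2) = 0.100978; V(2,-1) = 0.047156; V(2,+0) = 0.000000; V(2,+1) = 0.000000; V(2,+2) = 0.000000
Backward induction: V(k, j) = exp(-r*dt) * [p_u * V(k+1, j+1) + p_m * V(k+1, j) + p_d * V(k+1, j-1)]
  V(1,-1) = exp(-r*dt) * [p_u*0.000000 + p_m*0.047156 + p_d*0.100978] = 0.047627
  V(1,+0) = exp(-r*dt) * [p_u*0.000000 + p_m*0.000000 + p_d*0.047156] = 0.007601
  V(1,+1) = exp(-r*dt) * [p_u*0.000000 + p_m*0.000000 + p_d*0.000000] = 0.000000
  V(0,+0) = exp(-r*dt) * [p_u*0.000000 + p_m*0.007601 + p_d*0.047627] = 0.012730

Answer: Price = V(0,0) = 0.0127


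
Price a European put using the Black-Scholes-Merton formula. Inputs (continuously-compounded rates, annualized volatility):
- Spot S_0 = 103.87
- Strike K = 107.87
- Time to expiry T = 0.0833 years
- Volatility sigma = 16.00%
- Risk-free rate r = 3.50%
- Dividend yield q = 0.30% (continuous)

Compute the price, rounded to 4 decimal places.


Answer: Price = 4.3404

Derivation:
d1 = (ln(S/K) + (r - q + 0.5*sigma^2) * T) / (sigma * sqrt(T)) = -0.73745644
d2 = d1 - sigma * sqrt(T) = -0.78363523
exp(-rT) = 0.99708875; exp(-qT) = 0.99975013
P = K * exp(-rT) * N(-d2) - S_0 * exp(-qT) * N(-d1)
N(-d1) = 0.76957759; N(-d2) = 0.78337291
P = 107.8700 * 0.99708875 * 0.78337291 - 103.8700 * 0.99975013 * 0.76957759 = 4.3404


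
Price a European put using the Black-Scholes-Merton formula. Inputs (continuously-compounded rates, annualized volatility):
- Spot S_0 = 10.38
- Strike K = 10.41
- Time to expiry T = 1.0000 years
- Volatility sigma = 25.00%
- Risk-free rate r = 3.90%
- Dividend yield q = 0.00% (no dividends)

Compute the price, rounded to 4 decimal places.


Answer: Price = 0.8407

Derivation:
d1 = (ln(S/K) + (r - q + 0.5*sigma^2) * T) / (sigma * sqrt(T)) = 0.26945598
d2 = d1 - sigma * sqrt(T) = 0.01945598
exp(-rT) = 0.96175071; exp(-qT) = 1.00000000
P = K * exp(-rT) * N(-d2) - S_0 * exp(-qT) * N(-d1)
N(-d1) = 0.39378941; N(-d2) = 0.49223868
P = 10.4100 * 0.96175071 * 0.49223868 - 10.3800 * 1.00000000 * 0.39378941 = 0.8407


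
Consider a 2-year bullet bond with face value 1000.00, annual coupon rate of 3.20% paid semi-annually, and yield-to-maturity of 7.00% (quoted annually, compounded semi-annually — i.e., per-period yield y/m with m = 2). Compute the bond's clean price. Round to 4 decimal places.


Answer: Price = 930.2115

Derivation:
Coupon per period c = face * coupon_rate / m = 16.000000
Periods per year m = 2; per-period yield y/m = 0.035000
Number of cashflows N = 4
Cashflows (t years, CF_t, discount factor 1/(1+y/m)^(m*t), PV):
  t = 0.5000: CF_t = 16.000000, DF = 0.966184, PV = 15.458937
  t = 1.0000: CF_t = 16.000000, DF = 0.933511, PV = 14.936171
  t = 1.5000: CF_t = 16.000000, DF = 0.901943, PV = 14.431083
  t = 2.0000: CF_t = 1016.000000, DF = 0.871442, PV = 885.385303
Price P = sum_t PV_t = 930.211495


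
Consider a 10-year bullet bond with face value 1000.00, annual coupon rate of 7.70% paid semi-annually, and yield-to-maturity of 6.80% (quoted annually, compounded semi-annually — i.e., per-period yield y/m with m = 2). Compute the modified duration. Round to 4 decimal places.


Coupon per period c = face * coupon_rate / m = 38.500000
Periods per year m = 2; per-period yield y/m = 0.034000
Number of cashflows N = 20
Cashflows (t years, CF_t, discount factor 1/(1+y/m)^(m*t), PV):
  t = 0.5000: CF_t = 38.500000, DF = 0.967118, PV = 37.234043
  t = 1.0000: CF_t = 38.500000, DF = 0.935317, PV = 36.009712
  t = 1.5000: CF_t = 38.500000, DF = 0.904562, PV = 34.825641
  t = 2.0000: CF_t = 38.500000, DF = 0.874818, PV = 33.680503
  t = 2.5000: CF_t = 38.500000, DF = 0.846052, PV = 32.573021
  t = 3.0000: CF_t = 38.500000, DF = 0.818233, PV = 31.501954
  t = 3.5000: CF_t = 38.500000, DF = 0.791327, PV = 30.466107
  t = 4.0000: CF_t = 38.500000, DF = 0.765307, PV = 29.464320
  t = 4.5000: CF_t = 38.500000, DF = 0.740142, PV = 28.495474
  t = 5.0000: CF_t = 38.500000, DF = 0.715805, PV = 27.558485
  t = 5.5000: CF_t = 38.500000, DF = 0.692268, PV = 26.652307
  t = 6.0000: CF_t = 38.500000, DF = 0.669505, PV = 25.775925
  t = 6.5000: CF_t = 38.500000, DF = 0.647490, PV = 24.928361
  t = 7.0000: CF_t = 38.500000, DF = 0.626199, PV = 24.108666
  t = 7.5000: CF_t = 38.500000, DF = 0.605608, PV = 23.315925
  t = 8.0000: CF_t = 38.500000, DF = 0.585695, PV = 22.549250
  t = 8.5000: CF_t = 38.500000, DF = 0.566436, PV = 21.807786
  t = 9.0000: CF_t = 38.500000, DF = 0.547810, PV = 21.090702
  t = 9.5000: CF_t = 38.500000, DF = 0.529797, PV = 20.397197
  t = 10.0000: CF_t = 1038.500000, DF = 0.512377, PV = 532.103022
Price P = sum_t PV_t = 1064.538401
First compute Macaulay numerator sum_t t * PV_t:
  t * PV_t at t = 0.5000: 18.617021
  t * PV_t at t = 1.0000: 36.009712
  t * PV_t at t = 1.5000: 52.238461
  t * PV_t at t = 2.0000: 67.361007
  t * PV_t at t = 2.5000: 81.432552
  t * PV_t at t = 3.0000: 94.505863
  t * PV_t at t = 3.5000: 106.631373
  t * PV_t at t = 4.0000: 117.857279
  t * PV_t at t = 4.5000: 128.229632
  t * PV_t at t = 5.0000: 137.792426
  t * PV_t at t = 5.5000: 146.587687
  t * PV_t at t = 6.0000: 154.655552
  t * PV_t at t = 6.5000: 162.034347
  t * PV_t at t = 7.0000: 168.760665
  t * PV_t at t = 7.5000: 174.869437
  t * PV_t at t = 8.0000: 180.394003
  t * PV_t at t = 8.5000: 185.366178
  t * PV_t at t = 9.0000: 189.816316
  t * PV_t at t = 9.5000: 193.773373
  t * PV_t at t = 10.0000: 5321.030223
Macaulay duration D = 7717.963107 / 1064.538401 = 7.250056
Modified duration = D / (1 + y/m) = 7.250056 / (1 + 0.034000) = 7.011660

Answer: Modified duration = 7.0117


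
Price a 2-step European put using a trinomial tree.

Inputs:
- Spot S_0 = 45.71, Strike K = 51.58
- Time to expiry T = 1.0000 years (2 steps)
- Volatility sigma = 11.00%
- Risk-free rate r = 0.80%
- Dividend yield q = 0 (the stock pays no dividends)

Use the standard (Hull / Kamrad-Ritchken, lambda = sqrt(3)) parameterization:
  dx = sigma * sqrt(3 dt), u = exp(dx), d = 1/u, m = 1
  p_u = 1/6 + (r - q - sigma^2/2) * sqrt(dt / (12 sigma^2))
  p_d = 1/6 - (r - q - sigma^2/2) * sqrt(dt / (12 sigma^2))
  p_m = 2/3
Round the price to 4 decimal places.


dt = T/N = 0.500000; dx = sigma*sqrt(3*dt) = 0.134722
u = exp(dx) = 1.144219; d = 1/u = 0.873959
p_u = 0.170285, p_m = 0.666667, p_d = 0.163048
Discount per step: exp(-r*dt) = 0.996008
Stock lattice S(k, j) with j the centered position index:
  k=0: S(0,+0) = 45.7100
  k=1: S(1,-1) = 39.9487; S(1,+0) = 45.7100; S(1,+1) = 52.3022
  k=2: S(2,-2) = 34.9135; S(2,-1) = 39.9487; S(2,+0) = 45.7100; S(2,+1) = 52.3022; S(2,+2) = 59.8452
Terminal payoffs V(N, j) = max(K - S_T, 0):
  V(2,-2) = 16.666512; V(2,-1) = 11.631339; V(2,+0) = 5.870000; V(2,+1) = 0.000000; V(2,+2) = 0.000000
Backward induction: V(k, j) = exp(-r*dt) * [p_u * V(k+1, j+1) + p_m * V(k+1, j) + p_d * V(k+1, j-1)]
  V(1,-1) = exp(-r*dt) * [p_u*5.870000 + p_m*11.631339 + p_d*16.666512] = 11.425450
  V(1,+0) = exp(-r*dt) * [p_u*0.000000 + p_m*5.870000 + p_d*11.631339] = 5.786608
  V(1,+1) = exp(-r*dt) * [p_u*0.000000 + p_m*0.000000 + p_d*5.870000] = 0.953272
  V(0,+0) = exp(-r*dt) * [p_u*0.953272 + p_m*5.786608 + p_d*11.425450] = 5.859480

Answer: Price = V(0,0) = 5.8595


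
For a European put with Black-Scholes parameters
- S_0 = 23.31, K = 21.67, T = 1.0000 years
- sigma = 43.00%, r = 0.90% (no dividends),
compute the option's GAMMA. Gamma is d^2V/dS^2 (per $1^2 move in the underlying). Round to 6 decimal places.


d1 = 0.4055898546; d2 = -0.0244101454
phi(d1) = 0.3674418889; exp(-qT) = 1.0000000000; exp(-rT) = 0.9910403788
Gamma = exp(-qT) * phi(d1) / (S * sigma * sqrt(T)) = 1.0000000000 * 0.3674418889 / (23.3100 * 0.4300 * 1.0000000000) = 0.036659

Answer: Gamma = 0.036659


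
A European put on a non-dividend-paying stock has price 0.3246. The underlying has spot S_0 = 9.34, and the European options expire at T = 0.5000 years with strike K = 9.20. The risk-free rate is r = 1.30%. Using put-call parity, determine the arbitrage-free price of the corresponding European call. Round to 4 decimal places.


Put-call parity: C - P = S_0 * exp(-qT) - K * exp(-rT).
S_0 * exp(-qT) = 9.3400 * 1.00000000 = 9.34000000
K * exp(-rT) = 9.2000 * 0.99352108 = 9.14039393
C = P + S*exp(-qT) - K*exp(-rT)
C = 0.3246 + 9.34000000 - 9.14039393 = 0.5242

Answer: Call price = 0.5242


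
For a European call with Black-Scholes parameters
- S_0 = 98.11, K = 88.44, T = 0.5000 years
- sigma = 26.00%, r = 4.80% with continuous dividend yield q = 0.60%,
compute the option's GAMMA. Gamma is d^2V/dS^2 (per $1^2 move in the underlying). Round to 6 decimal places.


Answer: Gamma = 0.016387

Derivation:
d1 = 0.7705557021; d2 = 0.5867079390
phi(d1) = 0.2964678262; exp(-qT) = 0.9970044955; exp(-rT) = 0.9762857098
Gamma = exp(-qT) * phi(d1) / (S * sigma * sqrt(T)) = 0.9970044955 * 0.2964678262 / (98.1100 * 0.2600 * 0.7071067812) = 0.016387


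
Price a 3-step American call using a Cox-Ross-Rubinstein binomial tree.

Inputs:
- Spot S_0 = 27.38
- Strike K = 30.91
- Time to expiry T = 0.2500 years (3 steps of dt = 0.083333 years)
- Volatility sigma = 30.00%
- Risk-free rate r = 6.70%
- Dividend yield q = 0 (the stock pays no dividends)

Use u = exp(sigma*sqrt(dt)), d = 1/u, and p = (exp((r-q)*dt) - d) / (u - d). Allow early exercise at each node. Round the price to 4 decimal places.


dt = T/N = 0.083333
u = exp(sigma*sqrt(dt)) = 1.090463; d = 1/u = 0.917042
p = (exp((r-q)*dt) - d) / (u - d) = 0.510648
Discount per step: exp(-r*dt) = 0.994432
Stock lattice S(k, i) with i counting down-moves:
  k=0: S(0,0) = 27.3800
  k=1: S(1,0) = 29.8569; S(1,1) = 25.1086
  k=2: S(2,0) = 32.5578; S(2,1) = 27.3800; S(2,2) = 23.0256
  k=3: S(3,0) = 35.5031; S(3,1) = 29.8569; S(3,2) = 25.1086; S(3,3) = 21.1155
Terminal payoffs V(N, i) = max(S_T - K, 0):
  V(3,0) = 4.593115; V(3,1) = 0.000000; V(3,2) = 0.000000; V(3,3) = 0.000000
Backward induction: V(k, i) = exp(-r*dt) * [p * V(k+1, i) + (1-p) * V(k+1, i+1)]; then take max(V_cont, immediate exercise) for American.
  V(2,0) = exp(-r*dt) * [p*4.593115 + (1-p)*0.000000] = 2.332406; exercise = 1.647830; V(2,0) = max -> 2.332406
  V(2,1) = exp(-r*dt) * [p*0.000000 + (1-p)*0.000000] = 0.000000; exercise = 0.000000; V(2,1) = max -> 0.000000
  V(2,2) = exp(-r*dt) * [p*0.000000 + (1-p)*0.000000] = 0.000000; exercise = 0.000000; V(2,2) = max -> 0.000000
  V(1,0) = exp(-r*dt) * [p*2.332406 + (1-p)*0.000000] = 1.184407; exercise = 0.000000; V(1,0) = max -> 1.184407
  V(1,1) = exp(-r*dt) * [p*0.000000 + (1-p)*0.000000] = 0.000000; exercise = 0.000000; V(1,1) = max -> 0.000000
  V(0,0) = exp(-r*dt) * [p*1.184407 + (1-p)*0.000000] = 0.601448; exercise = 0.000000; V(0,0) = max -> 0.601448

Answer: Price = V(0,0) = 0.6014


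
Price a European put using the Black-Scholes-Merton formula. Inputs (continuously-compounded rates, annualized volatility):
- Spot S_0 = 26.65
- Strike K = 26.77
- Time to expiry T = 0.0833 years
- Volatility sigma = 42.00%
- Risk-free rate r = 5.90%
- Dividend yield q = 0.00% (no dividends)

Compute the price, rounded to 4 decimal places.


d1 = (ln(S/K) + (r - q + 0.5*sigma^2) * T) / (sigma * sqrt(T)) = 0.06409089
d2 = d1 - sigma * sqrt(T) = -0.05712842
exp(-rT) = 0.99509736; exp(-qT) = 1.00000000
P = K * exp(-rT) * N(-d2) - S_0 * exp(-qT) * N(-d1)
N(-d1) = 0.47444893; N(-d2) = 0.52277855
P = 26.7700 * 0.99509736 * 0.52277855 - 26.6500 * 1.00000000 * 0.47444893 = 1.2821

Answer: Price = 1.2821


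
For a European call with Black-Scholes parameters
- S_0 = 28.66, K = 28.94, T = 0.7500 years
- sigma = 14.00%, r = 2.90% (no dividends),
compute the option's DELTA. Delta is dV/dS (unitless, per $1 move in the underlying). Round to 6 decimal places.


Answer: Delta = 0.563490

Derivation:
d1 = 0.1598245857; d2 = 0.0385810292
phi(d1) = 0.3938794101; exp(-qT) = 1.0000000000; exp(-rT) = 0.9784848257
N(d1) = 0.5634903718
Delta = exp(-qT) * N(d1) = 1.0000000000 * 0.5634903718 = 0.563490


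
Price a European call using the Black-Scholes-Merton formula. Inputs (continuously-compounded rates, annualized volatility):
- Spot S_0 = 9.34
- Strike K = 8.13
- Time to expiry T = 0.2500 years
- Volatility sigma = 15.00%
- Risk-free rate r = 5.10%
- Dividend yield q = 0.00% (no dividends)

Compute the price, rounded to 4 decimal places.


d1 = (ln(S/K) + (r - q + 0.5*sigma^2) * T) / (sigma * sqrt(T)) = 2.05743772
d2 = d1 - sigma * sqrt(T) = 1.98243772
exp(-rT) = 0.98733094; exp(-qT) = 1.00000000
C = S_0 * exp(-qT) * N(d1) - K * exp(-rT) * N(d2)
N(d1) = 0.98017793; N(d2) = 0.97628486
C = 9.3400 * 1.00000000 * 0.98017793 - 8.1300 * 0.98733094 * 0.97628486 = 1.3182

Answer: Price = 1.3182


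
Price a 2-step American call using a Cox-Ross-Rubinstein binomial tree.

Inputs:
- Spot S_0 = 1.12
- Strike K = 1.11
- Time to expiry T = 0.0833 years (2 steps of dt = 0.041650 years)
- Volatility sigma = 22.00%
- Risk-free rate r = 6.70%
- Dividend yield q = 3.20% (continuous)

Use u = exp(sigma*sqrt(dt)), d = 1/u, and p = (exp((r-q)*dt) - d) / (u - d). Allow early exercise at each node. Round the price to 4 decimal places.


dt = T/N = 0.041650
u = exp(sigma*sqrt(dt)) = 1.045922; d = 1/u = 0.956095
p = (exp((r-q)*dt) - d) / (u - d) = 0.505018
Discount per step: exp(-r*dt) = 0.997213
Stock lattice S(k, i) with i counting down-moves:
  k=0: S(0,0) = 1.1200
  k=1: S(1,0) = 1.1714; S(1,1) = 1.0708
  k=2: S(2,0) = 1.2252; S(2,1) = 1.1200; S(2,2) = 1.0238
Terminal payoffs V(N, i) = max(S_T - K, 0):
  V(2,0) = 0.115226; V(2,1) = 0.010000; V(2,2) = 0.000000
Backward induction: V(k, i) = exp(-r*dt) * [p * V(k+1, i) + (1-p) * V(k+1, i+1)]; then take max(V_cont, immediate exercise) for American.
  V(1,0) = exp(-r*dt) * [p*0.115226 + (1-p)*0.010000] = 0.062965; exercise = 0.061432; V(1,0) = max -> 0.062965
  V(1,1) = exp(-r*dt) * [p*0.010000 + (1-p)*0.000000] = 0.005036; exercise = 0.000000; V(1,1) = max -> 0.005036
  V(0,0) = exp(-r*dt) * [p*0.062965 + (1-p)*0.005036] = 0.034196; exercise = 0.010000; V(0,0) = max -> 0.034196

Answer: Price = V(0,0) = 0.0342


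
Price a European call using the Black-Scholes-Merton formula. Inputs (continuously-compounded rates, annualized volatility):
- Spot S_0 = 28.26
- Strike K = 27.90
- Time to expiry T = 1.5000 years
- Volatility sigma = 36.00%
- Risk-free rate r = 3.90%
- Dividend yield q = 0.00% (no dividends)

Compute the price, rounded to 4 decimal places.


Answer: Price = 5.7949

Derivation:
d1 = (ln(S/K) + (r - q + 0.5*sigma^2) * T) / (sigma * sqrt(T)) = 0.38221268
d2 = d1 - sigma * sqrt(T) = -0.05869547
exp(-rT) = 0.94317824; exp(-qT) = 1.00000000
C = S_0 * exp(-qT) * N(d1) - K * exp(-rT) * N(d2)
N(d1) = 0.64884819; N(d2) = 0.47659733
C = 28.2600 * 1.00000000 * 0.64884819 - 27.9000 * 0.94317824 * 0.47659733 = 5.7949


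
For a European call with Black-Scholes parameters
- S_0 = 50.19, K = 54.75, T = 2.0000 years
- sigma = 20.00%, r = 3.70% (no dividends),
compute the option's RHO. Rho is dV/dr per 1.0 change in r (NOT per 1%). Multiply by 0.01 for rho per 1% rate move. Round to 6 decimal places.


Answer: Rho = 43.292631

Derivation:
d1 = 0.0955953036; d2 = -0.1872474089
phi(d1) = 0.3971235791; exp(-qT) = 1.0000000000; exp(-rT) = 0.9286716938
N(d2) = 0.4257333276
Rho = K*T*exp(-rT)*N(d2) = 54.7500 * 2.0000 * 0.9286716938 * 0.4257333276 = 43.292631


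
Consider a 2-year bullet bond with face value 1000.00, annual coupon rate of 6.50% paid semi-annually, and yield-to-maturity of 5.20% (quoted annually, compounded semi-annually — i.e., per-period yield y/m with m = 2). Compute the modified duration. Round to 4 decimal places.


Coupon per period c = face * coupon_rate / m = 32.500000
Periods per year m = 2; per-period yield y/m = 0.026000
Number of cashflows N = 4
Cashflows (t years, CF_t, discount factor 1/(1+y/m)^(m*t), PV):
  t = 0.5000: CF_t = 32.500000, DF = 0.974659, PV = 31.676413
  t = 1.0000: CF_t = 32.500000, DF = 0.949960, PV = 30.873697
  t = 1.5000: CF_t = 32.500000, DF = 0.925887, PV = 30.091323
  t = 2.0000: CF_t = 1032.500000, DF = 0.902424, PV = 931.752608
Price P = sum_t PV_t = 1024.394042
First compute Macaulay numerator sum_t t * PV_t:
  t * PV_t at t = 0.5000: 15.838207
  t * PV_t at t = 1.0000: 30.873697
  t * PV_t at t = 1.5000: 45.136984
  t * PV_t at t = 2.0000: 1863.505217
Macaulay duration D = 1955.354105 / 1024.394042 = 1.908791
Modified duration = D / (1 + y/m) = 1.908791 / (1 + 0.026000) = 1.860420

Answer: Modified duration = 1.8604


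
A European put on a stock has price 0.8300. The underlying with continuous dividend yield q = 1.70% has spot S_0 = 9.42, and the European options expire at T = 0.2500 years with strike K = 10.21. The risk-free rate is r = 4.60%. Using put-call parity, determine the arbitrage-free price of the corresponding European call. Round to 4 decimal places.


Answer: Call price = 0.1168

Derivation:
Put-call parity: C - P = S_0 * exp(-qT) - K * exp(-rT).
S_0 * exp(-qT) = 9.4200 * 0.99575902 = 9.38004995
K * exp(-rT) = 10.2100 * 0.98856587 = 10.09325756
C = P + S*exp(-qT) - K*exp(-rT)
C = 0.8300 + 9.38004995 - 10.09325756 = 0.1168


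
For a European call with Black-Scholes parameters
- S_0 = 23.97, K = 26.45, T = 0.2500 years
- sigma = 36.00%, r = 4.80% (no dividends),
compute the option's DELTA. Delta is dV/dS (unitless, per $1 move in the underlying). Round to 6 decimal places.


Answer: Delta = 0.348159

Derivation:
d1 = -0.3902950548; d2 = -0.5702950548
phi(d1) = 0.3696851254; exp(-qT) = 1.0000000000; exp(-rT) = 0.9880717129
N(d1) = 0.3481591898
Delta = exp(-qT) * N(d1) = 1.0000000000 * 0.3481591898 = 0.348159


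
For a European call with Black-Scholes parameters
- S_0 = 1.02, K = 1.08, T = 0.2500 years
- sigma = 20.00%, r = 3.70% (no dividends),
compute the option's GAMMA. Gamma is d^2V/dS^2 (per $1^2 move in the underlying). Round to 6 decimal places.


Answer: Gamma = 3.567223

Derivation:
d1 = -0.4290841384; d2 = -0.5290841384
phi(d1) = 0.3638567138; exp(-qT) = 1.0000000000; exp(-rT) = 0.9907926496
Gamma = exp(-qT) * phi(d1) / (S * sigma * sqrt(T)) = 1.0000000000 * 0.3638567138 / (1.0200 * 0.2000 * 0.5000000000) = 3.567223


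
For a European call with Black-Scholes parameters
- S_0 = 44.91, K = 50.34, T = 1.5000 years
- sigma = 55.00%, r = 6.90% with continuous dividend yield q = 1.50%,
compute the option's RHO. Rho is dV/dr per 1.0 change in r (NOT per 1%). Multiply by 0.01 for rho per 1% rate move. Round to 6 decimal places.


d1 = 0.2876079477; d2 = -0.3860017316
phi(d1) = 0.3827789161; exp(-qT) = 0.9777512372; exp(-rT) = 0.9016760227
N(d2) = 0.3497476932
Rho = K*T*exp(-rT)*N(d2) = 50.3400 * 1.5000 * 0.9016760227 * 0.3497476932 = 23.812766

Answer: Rho = 23.812766


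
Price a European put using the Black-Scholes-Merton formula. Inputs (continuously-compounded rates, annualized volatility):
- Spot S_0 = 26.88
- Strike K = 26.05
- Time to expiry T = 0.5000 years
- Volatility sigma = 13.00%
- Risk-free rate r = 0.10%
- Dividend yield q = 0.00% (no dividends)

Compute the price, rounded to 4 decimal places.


d1 = (ln(S/K) + (r - q + 0.5*sigma^2) * T) / (sigma * sqrt(T)) = 0.39260469
d2 = d1 - sigma * sqrt(T) = 0.30068081
exp(-rT) = 0.99950012; exp(-qT) = 1.00000000
P = K * exp(-rT) * N(-d2) - S_0 * exp(-qT) * N(-d1)
N(-d1) = 0.34730574; N(-d2) = 0.38182895
P = 26.0500 * 0.99950012 * 0.38182895 - 26.8800 * 1.00000000 * 0.34730574 = 0.6061

Answer: Price = 0.6061


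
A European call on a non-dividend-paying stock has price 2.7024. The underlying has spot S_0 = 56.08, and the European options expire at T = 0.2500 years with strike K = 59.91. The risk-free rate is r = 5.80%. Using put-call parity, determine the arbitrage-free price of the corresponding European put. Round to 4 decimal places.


Put-call parity: C - P = S_0 * exp(-qT) - K * exp(-rT).
S_0 * exp(-qT) = 56.0800 * 1.00000000 = 56.08000000
K * exp(-rT) = 59.9100 * 0.98560462 = 59.04757271
P = C - S*exp(-qT) + K*exp(-rT)
P = 2.7024 - 56.08000000 + 59.04757271 = 5.6700

Answer: Put price = 5.6700


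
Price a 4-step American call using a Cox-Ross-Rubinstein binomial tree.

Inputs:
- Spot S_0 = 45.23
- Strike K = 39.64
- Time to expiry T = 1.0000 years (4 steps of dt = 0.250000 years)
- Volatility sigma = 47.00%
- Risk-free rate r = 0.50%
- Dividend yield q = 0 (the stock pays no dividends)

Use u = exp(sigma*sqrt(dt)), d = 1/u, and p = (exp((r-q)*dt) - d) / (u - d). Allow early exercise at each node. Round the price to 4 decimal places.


Answer: Price = V(0,0) = 11.3268

Derivation:
dt = T/N = 0.250000
u = exp(sigma*sqrt(dt)) = 1.264909; d = 1/u = 0.790571
p = (exp((r-q)*dt) - d) / (u - d) = 0.444156
Discount per step: exp(-r*dt) = 0.998751
Stock lattice S(k, i) with i counting down-moves:
  k=0: S(0,0) = 45.2300
  k=1: S(1,0) = 57.2118; S(1,1) = 35.7575
  k=2: S(2,0) = 72.3677; S(2,1) = 45.2300; S(2,2) = 28.2689
  k=3: S(3,0) = 91.5386; S(3,1) = 57.2118; S(3,2) = 35.7575; S(3,3) = 22.3485
  k=4: S(4,0) = 115.7880; S(4,1) = 72.3677; S(4,2) = 45.2300; S(4,3) = 28.2689; S(4,4) = 17.6681
Terminal payoffs V(N, i) = max(S_T - K, 0):
  V(4,0) = 76.147960; V(4,1) = 32.727737; V(4,2) = 5.590000; V(4,3) = 0.000000; V(4,4) = 0.000000
Backward induction: V(k, i) = exp(-r*dt) * [p * V(k+1, i) + (1-p) * V(k+1, i+1)]; then take max(V_cont, immediate exercise) for American.
  V(3,0) = exp(-r*dt) * [p*76.147960 + (1-p)*32.727737] = 51.948105; exercise = 51.898586; V(3,0) = max -> 51.948105
  V(3,1) = exp(-r*dt) * [p*32.727737 + (1-p)*5.590000] = 17.621343; exercise = 17.571824; V(3,1) = max -> 17.621343
  V(3,2) = exp(-r*dt) * [p*5.590000 + (1-p)*0.000000] = 2.479729; exercise = 0.000000; V(3,2) = max -> 2.479729
  V(3,3) = exp(-r*dt) * [p*0.000000 + (1-p)*0.000000] = 0.000000; exercise = 0.000000; V(3,3) = max -> 0.000000
  V(2,0) = exp(-r*dt) * [p*51.948105 + (1-p)*17.621343] = 32.826714; exercise = 32.727737; V(2,0) = max -> 32.826714
  V(2,1) = exp(-r*dt) * [p*17.621343 + (1-p)*2.479729] = 9.193465; exercise = 5.590000; V(2,1) = max -> 9.193465
  V(2,2) = exp(-r*dt) * [p*2.479729 + (1-p)*0.000000] = 1.100010; exercise = 0.000000; V(2,2) = max -> 1.100010
  V(1,0) = exp(-r*dt) * [p*32.826714 + (1-p)*9.193465] = 19.665712; exercise = 17.571824; V(1,0) = max -> 19.665712
  V(1,1) = exp(-r*dt) * [p*9.193465 + (1-p)*1.100010] = 4.688900; exercise = 0.000000; V(1,1) = max -> 4.688900
  V(0,0) = exp(-r*dt) * [p*19.665712 + (1-p)*4.688900] = 11.326771; exercise = 5.590000; V(0,0) = max -> 11.326771


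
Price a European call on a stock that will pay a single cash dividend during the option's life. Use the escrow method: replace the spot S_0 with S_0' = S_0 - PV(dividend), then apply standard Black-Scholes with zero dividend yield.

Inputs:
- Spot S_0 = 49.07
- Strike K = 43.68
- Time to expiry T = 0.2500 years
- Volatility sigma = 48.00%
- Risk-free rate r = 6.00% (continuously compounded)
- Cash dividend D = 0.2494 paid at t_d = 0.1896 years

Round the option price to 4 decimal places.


PV(D) = D * exp(-r * t_d) = 0.2494 * 0.98868846 = 0.24657890
S_0' = S_0 - PV(D) = 49.0700 - 0.24657890 = 48.82342110
d1 = (ln(S_0'/K) + (r + sigma^2/2)*T) / (sigma*sqrt(T)) = 0.64633253
d2 = d1 - sigma*sqrt(T) = 0.40633253
exp(-rT) = 0.98511194
N(d1) = 0.74096799; N(d2) = 0.65775086
C = S_0' * N(d1) - K * exp(-rT) * N(d2) = 48.82342110 * 0.74096799 - 43.6800 * 0.98511194 * 0.65775086 = 7.8738

Answer: Price = 7.8738


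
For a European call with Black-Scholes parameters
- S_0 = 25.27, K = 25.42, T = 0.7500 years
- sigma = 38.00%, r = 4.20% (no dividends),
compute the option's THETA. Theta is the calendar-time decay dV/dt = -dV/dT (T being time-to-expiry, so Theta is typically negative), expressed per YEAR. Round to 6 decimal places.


Answer: Theta = -2.629274

Derivation:
d1 = 0.2422794360; d2 = -0.0868102174
phi(d1) = 0.3874036153; exp(-qT) = 1.0000000000; exp(-rT) = 0.9689909565
Theta = -S*exp(-qT)*phi(d1)*sigma/(2*sqrt(T)) - r*K*exp(-rT)*N(d2) + q*S*exp(-qT)*N(d1)
N(d1) = 0.5957181766; N(d2) = 0.4654111830; sqrt(T) = 0.8660254038
Term 1 = -25.2700 * 1.0000000000 * 0.3874036153 * 0.3800 / (2 * 0.8660254038) = -2.1477903188
Term 2 = -0.0420 * 25.4200 * 0.9689909565 * 0.4654111830 = -0.4814834623
Term 3 = 0 (no dividend yield, q = 0)
Theta = -2.1477903188 + (-0.4814834623) + (0.0000000000) = -2.629274


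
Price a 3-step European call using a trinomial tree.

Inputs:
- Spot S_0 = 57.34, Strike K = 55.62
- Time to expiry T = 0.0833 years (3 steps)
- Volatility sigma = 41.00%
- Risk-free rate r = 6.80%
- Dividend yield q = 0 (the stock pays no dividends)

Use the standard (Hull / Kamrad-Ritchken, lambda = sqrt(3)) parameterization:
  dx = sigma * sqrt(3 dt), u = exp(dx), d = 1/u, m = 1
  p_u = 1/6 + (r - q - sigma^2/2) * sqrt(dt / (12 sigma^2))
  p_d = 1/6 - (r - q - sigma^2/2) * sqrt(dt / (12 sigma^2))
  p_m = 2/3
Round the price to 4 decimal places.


Answer: Price = V(0,0) = 3.8040

Derivation:
dt = T/N = 0.027767; dx = sigma*sqrt(3*dt) = 0.118333
u = exp(dx) = 1.125619; d = 1/u = 0.888400
p_u = 0.164784, p_m = 0.666667, p_d = 0.168550
Discount per step: exp(-r*dt) = 0.998114
Stock lattice S(k, j) with j the centered position index:
  k=0: S(0,+0) = 57.3400
  k=1: S(1,-1) = 50.9409; S(1,+0) = 57.3400; S(1,+1) = 64.5430
  k=2: S(2,-2) = 45.2559; S(2,-1) = 50.9409; S(2,+0) = 57.3400; S(2,+1) = 64.5430; S(2,+2) = 72.6508
  k=3: S(3,-3) = 40.2053; S(3,-2) = 45.2559; S(3,-1) = 50.9409; S(3,+0) = 57.3400; S(3,+1) = 64.5430; S(3,+2) = 72.6508; S(3,+3) = 81.7771
Terminal payoffs V(N, j) = max(S_T - K, 0):
  V(3,-3) = 0.000000; V(3,-2) = 0.000000; V(3,-1) = 0.000000; V(3,+0) = 1.720000; V(3,+1) = 8.922995; V(3,+2) = 17.030823; V(3,+3) = 26.157149
Backward induction: V(k, j) = exp(-r*dt) * [p_u * V(k+1, j+1) + p_m * V(k+1, j) + p_d * V(k+1, j-1)]
  V(2,-2) = exp(-r*dt) * [p_u*0.000000 + p_m*0.000000 + p_d*0.000000] = 0.000000
  V(2,-1) = exp(-r*dt) * [p_u*1.720000 + p_m*0.000000 + p_d*0.000000] = 0.282893
  V(2,+0) = exp(-r*dt) * [p_u*8.922995 + p_m*1.720000 + p_d*0.000000] = 2.612093
  V(2,+1) = exp(-r*dt) * [p_u*17.030823 + p_m*8.922995 + p_d*1.720000] = 9.027908
  V(2,+2) = exp(-r*dt) * [p_u*26.157149 + p_m*17.030823 + p_d*8.922995] = 17.135735
  V(1,-1) = exp(-r*dt) * [p_u*2.612093 + p_m*0.282893 + p_d*0.000000] = 0.617858
  V(1,+0) = exp(-r*dt) * [p_u*9.027908 + p_m*2.612093 + p_d*0.282893] = 3.270547
  V(1,+1) = exp(-r*dt) * [p_u*17.135735 + p_m*9.027908 + p_d*2.612093] = 9.265051
  V(0,+0) = exp(-r*dt) * [p_u*9.265051 + p_m*3.270547 + p_d*0.617858] = 3.804044


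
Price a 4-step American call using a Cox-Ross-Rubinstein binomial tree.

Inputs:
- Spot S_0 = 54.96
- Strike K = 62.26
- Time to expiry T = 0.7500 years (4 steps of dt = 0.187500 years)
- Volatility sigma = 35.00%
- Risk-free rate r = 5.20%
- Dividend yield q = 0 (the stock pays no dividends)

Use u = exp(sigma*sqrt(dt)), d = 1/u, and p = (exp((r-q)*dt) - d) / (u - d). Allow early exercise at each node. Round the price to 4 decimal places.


dt = T/N = 0.187500
u = exp(sigma*sqrt(dt)) = 1.163642; d = 1/u = 0.859371
p = (exp((r-q)*dt) - d) / (u - d) = 0.494384
Discount per step: exp(-r*dt) = 0.990297
Stock lattice S(k, i) with i counting down-moves:
  k=0: S(0,0) = 54.9600
  k=1: S(1,0) = 63.9537; S(1,1) = 47.2310
  k=2: S(2,0) = 74.4192; S(2,1) = 54.9600; S(2,2) = 40.5890
  k=3: S(3,0) = 86.5973; S(3,1) = 63.9537; S(3,2) = 47.2310; S(3,3) = 34.8810
  k=4: S(4,0) = 100.7683; S(4,1) = 74.4192; S(4,2) = 54.9600; S(4,3) = 40.5890; S(4,4) = 29.9757
Terminal payoffs V(N, i) = max(S_T - K, 0):
  V(4,0) = 38.508261; V(4,1) = 12.159242; V(4,2) = 0.000000; V(4,3) = 0.000000; V(4,4) = 0.000000
Backward induction: V(k, i) = exp(-r*dt) * [p * V(k+1, i) + (1-p) * V(k+1, i+1)]; then take max(V_cont, immediate exercise) for American.
  V(3,0) = exp(-r*dt) * [p*38.508261 + (1-p)*12.159242] = 24.941415; exercise = 24.337330; V(3,0) = max -> 24.941415
  V(3,1) = exp(-r*dt) * [p*12.159242 + (1-p)*0.000000] = 5.953013; exercise = 1.693745; V(3,1) = max -> 5.953013
  V(3,2) = exp(-r*dt) * [p*0.000000 + (1-p)*0.000000] = 0.000000; exercise = 0.000000; V(3,2) = max -> 0.000000
  V(3,3) = exp(-r*dt) * [p*0.000000 + (1-p)*0.000000] = 0.000000; exercise = 0.000000; V(3,3) = max -> 0.000000
  V(2,0) = exp(-r*dt) * [p*24.941415 + (1-p)*5.953013] = 15.191737; exercise = 12.159242; V(2,0) = max -> 15.191737
  V(2,1) = exp(-r*dt) * [p*5.953013 + (1-p)*0.000000] = 2.914521; exercise = 0.000000; V(2,1) = max -> 2.914521
  V(2,2) = exp(-r*dt) * [p*0.000000 + (1-p)*0.000000] = 0.000000; exercise = 0.000000; V(2,2) = max -> 0.000000
  V(1,0) = exp(-r*dt) * [p*15.191737 + (1-p)*2.914521] = 8.897014; exercise = 1.693745; V(1,0) = max -> 8.897014
  V(1,1) = exp(-r*dt) * [p*2.914521 + (1-p)*0.000000] = 1.426913; exercise = 0.000000; V(1,1) = max -> 1.426913
  V(0,0) = exp(-r*dt) * [p*8.897014 + (1-p)*1.426913] = 5.070336; exercise = 0.000000; V(0,0) = max -> 5.070336

Answer: Price = V(0,0) = 5.0703


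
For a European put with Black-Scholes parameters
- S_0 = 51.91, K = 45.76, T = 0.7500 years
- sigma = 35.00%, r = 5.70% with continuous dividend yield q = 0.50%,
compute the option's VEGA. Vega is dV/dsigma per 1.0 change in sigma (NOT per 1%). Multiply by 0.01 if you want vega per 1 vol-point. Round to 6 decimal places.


Answer: Vega = 14.021643

Derivation:
d1 = 0.6962468235; d2 = 0.3931379322
phi(d1) = 0.3130731678; exp(-qT) = 0.9962570225; exp(-rT) = 0.9581508979
Vega = S * exp(-qT) * phi(d1) * sqrt(T) = 51.9100 * 0.9962570225 * 0.3130731678 * 0.8660254038 = 14.021643


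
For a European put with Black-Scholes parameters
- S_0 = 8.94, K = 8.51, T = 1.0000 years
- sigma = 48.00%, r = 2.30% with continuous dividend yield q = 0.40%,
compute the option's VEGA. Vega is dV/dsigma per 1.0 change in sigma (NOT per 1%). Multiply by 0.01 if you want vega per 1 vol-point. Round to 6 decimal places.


Answer: Vega = 3.302001

Derivation:
d1 = 0.3822784304; d2 = -0.0977215696
phi(d1) = 0.3708317095; exp(-qT) = 0.9960079893; exp(-rT) = 0.9772624838
Vega = S * exp(-qT) * phi(d1) * sqrt(T) = 8.9400 * 0.9960079893 * 0.3708317095 * 1.0000000000 = 3.302001


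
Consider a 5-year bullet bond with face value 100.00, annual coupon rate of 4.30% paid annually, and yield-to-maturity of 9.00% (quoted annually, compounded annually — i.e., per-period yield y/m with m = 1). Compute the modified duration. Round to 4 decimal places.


Answer: Modified duration = 4.1794

Derivation:
Coupon per period c = face * coupon_rate / m = 4.300000
Periods per year m = 1; per-period yield y/m = 0.090000
Number of cashflows N = 5
Cashflows (t years, CF_t, discount factor 1/(1+y/m)^(m*t), PV):
  t = 1.0000: CF_t = 4.300000, DF = 0.917431, PV = 3.944954
  t = 2.0000: CF_t = 4.300000, DF = 0.841680, PV = 3.619224
  t = 3.0000: CF_t = 4.300000, DF = 0.772183, PV = 3.320389
  t = 4.0000: CF_t = 4.300000, DF = 0.708425, PV = 3.046228
  t = 5.0000: CF_t = 104.300000, DF = 0.649931, PV = 67.787844
Price P = sum_t PV_t = 81.718639
First compute Macaulay numerator sum_t t * PV_t:
  t * PV_t at t = 1.0000: 3.944954
  t * PV_t at t = 2.0000: 7.238448
  t * PV_t at t = 3.0000: 9.961167
  t * PV_t at t = 4.0000: 12.184914
  t * PV_t at t = 5.0000: 338.939218
Macaulay duration D = 372.268701 / 81.718639 = 4.555493
Modified duration = D / (1 + y/m) = 4.555493 / (1 + 0.090000) = 4.179352


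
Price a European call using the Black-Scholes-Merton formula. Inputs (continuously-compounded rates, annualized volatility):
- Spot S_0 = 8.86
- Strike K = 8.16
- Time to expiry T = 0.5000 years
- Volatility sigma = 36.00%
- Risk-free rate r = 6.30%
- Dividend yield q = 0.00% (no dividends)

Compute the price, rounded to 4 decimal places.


d1 = (ln(S/K) + (r - q + 0.5*sigma^2) * T) / (sigma * sqrt(T)) = 0.57433804
d2 = d1 - sigma * sqrt(T) = 0.31977960
exp(-rT) = 0.96899096; exp(-qT) = 1.00000000
C = S_0 * exp(-qT) * N(d1) - K * exp(-rT) * N(d2)
N(d1) = 0.71713046; N(d2) = 0.62543229
C = 8.8600 * 1.00000000 * 0.71713046 - 8.1600 * 0.96899096 * 0.62543229 = 1.4085

Answer: Price = 1.4085


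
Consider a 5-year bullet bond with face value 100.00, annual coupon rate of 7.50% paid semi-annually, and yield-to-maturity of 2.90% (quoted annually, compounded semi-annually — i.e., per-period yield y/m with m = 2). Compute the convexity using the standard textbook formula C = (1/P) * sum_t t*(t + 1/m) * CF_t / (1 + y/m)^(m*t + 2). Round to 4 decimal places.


Answer: Convexity = 22.0369

Derivation:
Coupon per period c = face * coupon_rate / m = 3.750000
Periods per year m = 2; per-period yield y/m = 0.014500
Number of cashflows N = 10
Cashflows (t years, CF_t, discount factor 1/(1+y/m)^(m*t), PV):
  t = 0.5000: CF_t = 3.750000, DF = 0.985707, PV = 3.696402
  t = 1.0000: CF_t = 3.750000, DF = 0.971619, PV = 3.643570
  t = 1.5000: CF_t = 3.750000, DF = 0.957732, PV = 3.591494
  t = 2.0000: CF_t = 3.750000, DF = 0.944043, PV = 3.540161
  t = 2.5000: CF_t = 3.750000, DF = 0.930550, PV = 3.489563
  t = 3.0000: CF_t = 3.750000, DF = 0.917250, PV = 3.439687
  t = 3.5000: CF_t = 3.750000, DF = 0.904140, PV = 3.390525
  t = 4.0000: CF_t = 3.750000, DF = 0.891217, PV = 3.342065
  t = 4.5000: CF_t = 3.750000, DF = 0.878479, PV = 3.294297
  t = 5.0000: CF_t = 103.750000, DF = 0.865923, PV = 89.839555
Price P = sum_t PV_t = 121.267319
Convexity numerator sum_t t*(t + 1/m) * CF_t / (1+y/m)^(m*t + 2):
  t = 0.5000: term = 1.795747
  t = 1.0000: term = 5.310242
  t = 1.5000: term = 10.468688
  t = 2.0000: term = 17.198436
  t = 2.5000: term = 25.428935
  t = 3.0000: term = 35.091680
  t = 3.5000: term = 46.120164
  t = 4.0000: term = 58.449831
  t = 4.5000: term = 72.018027
  t = 5.0000: term = 2400.469448
Convexity = (1/P) * sum = 2672.351198 / 121.267319 = 22.036862


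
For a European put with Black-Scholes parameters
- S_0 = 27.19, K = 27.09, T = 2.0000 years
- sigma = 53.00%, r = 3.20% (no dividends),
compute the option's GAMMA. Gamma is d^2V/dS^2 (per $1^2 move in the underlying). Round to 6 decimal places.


d1 = 0.4650689364; d2 = -0.2844642517
phi(d1) = 0.3580498376; exp(-qT) = 1.0000000000; exp(-rT) = 0.9380049995
Gamma = exp(-qT) * phi(d1) / (S * sigma * sqrt(T)) = 1.0000000000 * 0.3580498376 / (27.1900 * 0.5300 * 1.4142135624) = 0.017569

Answer: Gamma = 0.017569


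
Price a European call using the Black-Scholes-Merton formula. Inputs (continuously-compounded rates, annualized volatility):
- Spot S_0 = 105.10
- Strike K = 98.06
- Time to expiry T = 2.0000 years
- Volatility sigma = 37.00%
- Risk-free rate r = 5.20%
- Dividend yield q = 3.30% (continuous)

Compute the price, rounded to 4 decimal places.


d1 = (ln(S/K) + (r - q + 0.5*sigma^2) * T) / (sigma * sqrt(T)) = 0.46675305
d2 = d1 - sigma * sqrt(T) = -0.05650597
exp(-rT) = 0.90122530; exp(-qT) = 0.93613086
C = S_0 * exp(-qT) * N(d1) - K * exp(-rT) * N(d2)
N(d1) = 0.67966171; N(d2) = 0.47746937
C = 105.1000 * 0.93613086 * 0.67966171 - 98.0600 * 0.90122530 * 0.47746937 = 24.6742

Answer: Price = 24.6742


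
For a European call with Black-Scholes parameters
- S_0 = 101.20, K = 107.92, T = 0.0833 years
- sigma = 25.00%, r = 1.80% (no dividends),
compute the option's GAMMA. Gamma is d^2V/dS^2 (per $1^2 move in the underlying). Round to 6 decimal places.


Answer: Gamma = 0.038580

Derivation:
d1 = -0.8341691297; d2 = -0.9063234781
phi(d1) = 0.2817154946; exp(-qT) = 1.0000000000; exp(-rT) = 0.9985017235
Gamma = exp(-qT) * phi(d1) / (S * sigma * sqrt(T)) = 1.0000000000 * 0.2817154946 / (101.2000 * 0.2500 * 0.2886173938) = 0.038580


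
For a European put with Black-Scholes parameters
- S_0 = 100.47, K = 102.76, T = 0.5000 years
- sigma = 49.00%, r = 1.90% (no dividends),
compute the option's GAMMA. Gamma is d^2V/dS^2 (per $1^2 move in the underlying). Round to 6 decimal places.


Answer: Gamma = 0.011355

Derivation:
d1 = 0.1356144315; d2 = -0.2108678913
phi(d1) = 0.3952905676; exp(-qT) = 1.0000000000; exp(-rT) = 0.9905449824
Gamma = exp(-qT) * phi(d1) / (S * sigma * sqrt(T)) = 1.0000000000 * 0.3952905676 / (100.4700 * 0.4900 * 0.7071067812) = 0.011355


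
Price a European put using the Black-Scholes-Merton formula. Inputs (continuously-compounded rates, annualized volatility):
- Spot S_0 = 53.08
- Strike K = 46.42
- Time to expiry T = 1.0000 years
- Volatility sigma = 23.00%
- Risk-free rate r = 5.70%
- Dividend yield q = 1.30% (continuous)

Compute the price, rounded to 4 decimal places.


d1 = (ln(S/K) + (r - q + 0.5*sigma^2) * T) / (sigma * sqrt(T)) = 0.88921656
d2 = d1 - sigma * sqrt(T) = 0.65921656
exp(-rT) = 0.94459407; exp(-qT) = 0.98708414
P = K * exp(-rT) * N(-d2) - S_0 * exp(-qT) * N(-d1)
N(-d1) = 0.18694335; N(-d2) = 0.25487836
P = 46.4200 * 0.94459407 * 0.25487836 - 53.0800 * 0.98708414 * 0.18694335 = 1.3811

Answer: Price = 1.3811


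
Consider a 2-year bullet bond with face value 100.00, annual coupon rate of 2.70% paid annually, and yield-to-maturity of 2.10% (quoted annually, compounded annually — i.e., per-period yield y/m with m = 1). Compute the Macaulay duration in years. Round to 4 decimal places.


Answer: Macaulay duration = 1.9739 years

Derivation:
Coupon per period c = face * coupon_rate / m = 2.700000
Periods per year m = 1; per-period yield y/m = 0.021000
Number of cashflows N = 2
Cashflows (t years, CF_t, discount factor 1/(1+y/m)^(m*t), PV):
  t = 1.0000: CF_t = 2.700000, DF = 0.979432, PV = 2.644466
  t = 2.0000: CF_t = 102.700000, DF = 0.959287, PV = 98.518765
Price P = sum_t PV_t = 101.163231
Macaulay numerator sum_t t * PV_t:
  t * PV_t at t = 1.0000: 2.644466
  t * PV_t at t = 2.0000: 197.037530
Macaulay duration D = (sum_t t * PV_t) / P = 199.681996 / 101.163231 = 1.973859


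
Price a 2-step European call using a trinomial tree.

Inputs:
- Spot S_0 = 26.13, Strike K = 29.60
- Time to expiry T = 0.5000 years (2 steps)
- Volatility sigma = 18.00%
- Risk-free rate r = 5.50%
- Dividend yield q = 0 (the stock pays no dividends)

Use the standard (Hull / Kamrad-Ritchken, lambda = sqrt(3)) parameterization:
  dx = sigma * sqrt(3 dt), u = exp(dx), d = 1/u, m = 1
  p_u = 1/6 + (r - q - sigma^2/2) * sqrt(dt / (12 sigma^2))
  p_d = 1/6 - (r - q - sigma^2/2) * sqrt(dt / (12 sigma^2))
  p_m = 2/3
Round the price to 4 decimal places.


Answer: Price = V(0,0) = 0.4724

Derivation:
dt = T/N = 0.250000; dx = sigma*sqrt(3*dt) = 0.155885
u = exp(dx) = 1.168691; d = 1/u = 0.855658
p_u = 0.197779, p_m = 0.666667, p_d = 0.135554
Discount per step: exp(-r*dt) = 0.986344
Stock lattice S(k, j) with j the centered position index:
  k=0: S(0,+0) = 26.1300
  k=1: S(1,-1) = 22.3583; S(1,+0) = 26.1300; S(1,+1) = 30.5379
  k=2: S(2,-2) = 19.1311; S(2,-1) = 22.3583; S(2,+0) = 26.1300; S(2,+1) = 30.5379; S(2,+2) = 35.6894
Terminal payoffs V(N, j) = max(S_T - K, 0):
  V(2,-2) = 0.000000; V(2,-1) = 0.000000; V(2,+0) = 0.000000; V(2,+1) = 0.937904; V(2,+2) = 6.089382
Backward induction: V(k, j) = exp(-r*dt) * [p_u * V(k+1, j+1) + p_m * V(k+1, j) + p_d * V(k+1, j-1)]
  V(1,-1) = exp(-r*dt) * [p_u*0.000000 + p_m*0.000000 + p_d*0.000000] = 0.000000
  V(1,+0) = exp(-r*dt) * [p_u*0.937904 + p_m*0.000000 + p_d*0.000000] = 0.182965
  V(1,+1) = exp(-r*dt) * [p_u*6.089382 + p_m*0.937904 + p_d*0.000000] = 1.804638
  V(0,+0) = exp(-r*dt) * [p_u*1.804638 + p_m*0.182965 + p_d*0.000000] = 0.472357


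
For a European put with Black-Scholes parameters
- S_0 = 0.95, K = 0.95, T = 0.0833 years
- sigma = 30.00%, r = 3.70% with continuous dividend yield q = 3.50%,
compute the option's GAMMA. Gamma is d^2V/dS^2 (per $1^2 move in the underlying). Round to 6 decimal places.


Answer: Gamma = 4.830950

Derivation:
d1 = 0.0452167250; d2 = -0.0413684931
phi(d1) = 0.3985346596; exp(-qT) = 0.9970887459; exp(-rT) = 0.9969226448
Gamma = exp(-qT) * phi(d1) / (S * sigma * sqrt(T)) = 0.9970887459 * 0.3985346596 / (0.9500 * 0.3000 * 0.2886173938) = 4.830950
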